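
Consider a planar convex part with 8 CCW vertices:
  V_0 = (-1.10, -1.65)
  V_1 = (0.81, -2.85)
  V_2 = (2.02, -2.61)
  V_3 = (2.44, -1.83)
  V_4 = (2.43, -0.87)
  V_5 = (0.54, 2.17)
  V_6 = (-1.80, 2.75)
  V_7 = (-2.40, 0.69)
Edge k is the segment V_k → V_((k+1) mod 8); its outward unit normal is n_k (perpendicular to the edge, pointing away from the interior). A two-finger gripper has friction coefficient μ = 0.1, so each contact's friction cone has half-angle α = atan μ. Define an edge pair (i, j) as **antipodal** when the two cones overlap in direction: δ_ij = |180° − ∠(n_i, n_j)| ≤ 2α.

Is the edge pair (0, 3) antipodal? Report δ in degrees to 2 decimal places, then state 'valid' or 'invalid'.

δ = 57.26°, invalid

α = atan 0.1 = 5.71°;  2α = 11.42°
edge 0: e_0 = (+1.91, -1.20);  n_0 = (-0.5320, -0.8468)
edge 3: e_3 = (-0.01, +0.96);  n_3 = (+0.9999, +0.0104)
∠(n_0, n_3) = 122.74°
δ = |180° − 122.74°| = 57.26°
57.26° > 2α = 11.42°  →  invalid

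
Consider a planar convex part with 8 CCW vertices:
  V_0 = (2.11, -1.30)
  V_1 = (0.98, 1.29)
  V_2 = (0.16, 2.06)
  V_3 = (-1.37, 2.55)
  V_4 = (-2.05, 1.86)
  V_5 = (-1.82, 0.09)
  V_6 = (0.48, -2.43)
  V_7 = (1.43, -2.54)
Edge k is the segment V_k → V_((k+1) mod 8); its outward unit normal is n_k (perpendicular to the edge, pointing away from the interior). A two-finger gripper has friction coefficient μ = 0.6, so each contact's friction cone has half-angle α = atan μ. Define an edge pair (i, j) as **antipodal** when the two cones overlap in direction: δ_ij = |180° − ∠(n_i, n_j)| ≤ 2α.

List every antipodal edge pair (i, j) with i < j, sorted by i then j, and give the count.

α = atan 0.6 = 30.96°;  2α = 61.93°
n_0 = (+0.9166, +0.3999)
n_1 = (+0.6845, +0.7290)
n_2 = (+0.3050, +0.9524)
n_3 = (-0.7122, +0.7019)
n_4 = (-0.9917, -0.1289)
n_5 = (-0.7386, -0.6741)
n_6 = (-0.1150, -0.9934)
n_7 = (+0.8768, -0.4808)
  (0,1): δ = 156.77°  ·
  (0,2): δ = 131.33°  ·
  (0,3): δ = 68.15°  ·
  (0,4): δ = 16.17°  ✓
  (0,5): δ = 18.82°  ✓
  (0,6): δ = 59.82°  ✓
  (0,7): δ = 127.69°  ·
  (1,2): δ = 154.56°  ·
  (1,3): δ = 91.38°  ·
  (1,4): δ = 39.40°  ✓
  (1,5): δ = 4.41°  ✓
  (1,6): δ = 36.59°  ✓
  (1,7): δ = 104.46°  ·
  (2,3): δ = 116.82°  ·
  (2,4): δ = 64.84°  ·
  (2,5): δ = 29.86°  ✓
  (2,6): δ = 11.15°  ✓
  (2,7): δ = 79.02°  ·
  (3,4): δ = 128.01°  ·
  (3,5): δ = 93.03°  ·
  (3,6): δ = 52.02°  ✓
  (3,7): δ = 15.84°  ✓
  (4,5): δ = 145.02°  ·
  (4,6): δ = 104.01°  ·
  (4,7): δ = 36.14°  ✓
  (5,6): δ = 138.99°  ·
  (5,7): δ = 71.13°  ·
  (6,7): δ = 112.13°  ·
antipodal pairs: 11

count = 11; pairs: (0,4), (0,5), (0,6), (1,4), (1,5), (1,6), (2,5), (2,6), (3,6), (3,7), (4,7)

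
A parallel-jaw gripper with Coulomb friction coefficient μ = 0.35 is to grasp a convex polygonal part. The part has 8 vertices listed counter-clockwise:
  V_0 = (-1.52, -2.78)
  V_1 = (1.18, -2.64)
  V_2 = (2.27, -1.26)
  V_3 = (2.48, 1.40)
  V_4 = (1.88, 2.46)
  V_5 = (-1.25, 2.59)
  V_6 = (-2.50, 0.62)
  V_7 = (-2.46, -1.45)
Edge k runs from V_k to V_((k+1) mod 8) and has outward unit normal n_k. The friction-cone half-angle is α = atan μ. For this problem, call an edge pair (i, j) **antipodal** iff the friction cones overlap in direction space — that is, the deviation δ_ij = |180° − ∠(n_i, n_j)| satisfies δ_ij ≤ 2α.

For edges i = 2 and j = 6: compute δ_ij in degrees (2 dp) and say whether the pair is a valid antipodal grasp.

α = atan 0.35 = 19.29°;  2α = 38.58°
edge 2: e_2 = (+0.21, +2.66);  n_2 = (+0.9969, -0.0787)
edge 6: e_6 = (+0.04, -2.07);  n_6 = (-0.9998, -0.0193)
∠(n_2, n_6) = 174.38°
δ = |180° − 174.38°| = 5.62°
5.62° ≤ 2α = 38.58°  →  valid

δ = 5.62°, valid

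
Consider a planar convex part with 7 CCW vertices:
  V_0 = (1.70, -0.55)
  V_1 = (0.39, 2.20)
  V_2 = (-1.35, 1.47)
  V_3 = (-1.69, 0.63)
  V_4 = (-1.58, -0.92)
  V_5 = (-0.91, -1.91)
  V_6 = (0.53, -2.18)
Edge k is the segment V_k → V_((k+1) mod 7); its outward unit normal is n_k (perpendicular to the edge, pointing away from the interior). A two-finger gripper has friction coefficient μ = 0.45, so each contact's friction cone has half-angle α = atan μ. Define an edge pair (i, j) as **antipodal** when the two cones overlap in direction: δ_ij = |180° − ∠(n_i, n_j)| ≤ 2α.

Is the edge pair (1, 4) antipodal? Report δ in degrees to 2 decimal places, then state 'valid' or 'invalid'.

δ = 78.67°, invalid

α = atan 0.45 = 24.23°;  2α = 48.46°
edge 1: e_1 = (-1.74, -0.73);  n_1 = (-0.3869, +0.9221)
edge 4: e_4 = (+0.67, -0.99);  n_4 = (-0.8282, -0.5605)
∠(n_1, n_4) = 101.33°
δ = |180° − 101.33°| = 78.67°
78.67° > 2α = 48.46°  →  invalid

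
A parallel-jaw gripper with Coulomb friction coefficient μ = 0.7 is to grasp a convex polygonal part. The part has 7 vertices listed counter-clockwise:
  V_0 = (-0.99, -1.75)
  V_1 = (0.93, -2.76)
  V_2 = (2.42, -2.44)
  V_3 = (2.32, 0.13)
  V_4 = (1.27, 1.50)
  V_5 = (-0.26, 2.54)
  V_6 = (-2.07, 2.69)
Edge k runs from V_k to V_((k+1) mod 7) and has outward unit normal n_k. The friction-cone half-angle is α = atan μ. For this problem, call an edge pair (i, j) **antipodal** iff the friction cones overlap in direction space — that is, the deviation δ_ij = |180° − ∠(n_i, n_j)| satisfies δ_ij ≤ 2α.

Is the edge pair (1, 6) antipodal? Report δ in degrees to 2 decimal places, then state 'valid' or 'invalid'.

α = atan 0.7 = 34.99°;  2α = 69.98°
edge 1: e_1 = (+1.49, +0.32);  n_1 = (+0.2100, -0.9777)
edge 6: e_6 = (+1.08, -4.44);  n_6 = (-0.9717, -0.2364)
∠(n_1, n_6) = 88.45°
δ = |180° − 88.45°| = 91.55°
91.55° > 2α = 69.98°  →  invalid

δ = 91.55°, invalid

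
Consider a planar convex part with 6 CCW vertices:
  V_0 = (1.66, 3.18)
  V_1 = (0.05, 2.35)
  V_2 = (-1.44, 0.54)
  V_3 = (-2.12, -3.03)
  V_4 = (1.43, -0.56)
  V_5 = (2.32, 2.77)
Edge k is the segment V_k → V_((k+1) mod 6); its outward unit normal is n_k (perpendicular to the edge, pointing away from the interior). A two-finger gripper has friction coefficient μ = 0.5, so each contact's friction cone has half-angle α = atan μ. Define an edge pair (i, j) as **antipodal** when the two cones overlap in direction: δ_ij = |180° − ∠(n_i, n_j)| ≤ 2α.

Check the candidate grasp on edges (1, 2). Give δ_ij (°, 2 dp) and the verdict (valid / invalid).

δ = 151.32°, invalid

α = atan 0.5 = 26.57°;  2α = 53.13°
edge 1: e_1 = (-1.49, -1.81);  n_1 = (-0.7721, +0.6356)
edge 2: e_2 = (-0.68, -3.57);  n_2 = (-0.9823, +0.1871)
∠(n_1, n_2) = 28.68°
δ = |180° − 28.68°| = 151.32°
151.32° > 2α = 53.13°  →  invalid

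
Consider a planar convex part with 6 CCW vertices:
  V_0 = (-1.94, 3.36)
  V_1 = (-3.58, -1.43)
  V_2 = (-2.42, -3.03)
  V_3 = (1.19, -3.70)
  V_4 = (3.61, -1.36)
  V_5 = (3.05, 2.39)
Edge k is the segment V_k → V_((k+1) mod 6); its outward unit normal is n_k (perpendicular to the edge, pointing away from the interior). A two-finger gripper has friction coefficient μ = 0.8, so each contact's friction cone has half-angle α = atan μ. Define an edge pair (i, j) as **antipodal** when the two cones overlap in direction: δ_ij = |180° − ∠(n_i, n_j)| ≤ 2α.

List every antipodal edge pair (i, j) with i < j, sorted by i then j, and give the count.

α = atan 0.8 = 38.66°;  2α = 77.32°
n_0 = (-0.9461, +0.3239)
n_1 = (-0.8096, -0.5870)
n_2 = (-0.1825, -0.9832)
n_3 = (+0.6951, -0.7189)
n_4 = (+0.9890, +0.1477)
n_5 = (+0.1908, +0.9816)
  (0,1): δ = 125.16°  ·
  (0,2): δ = 81.61°  ·
  (0,3): δ = 27.06°  ✓
  (0,4): δ = 27.39°  ✓
  (0,5): δ = 97.90°  ·
  (1,2): δ = 136.46°  ·
  (1,3): δ = 81.90°  ·
  (1,4): δ = 27.45°  ✓
  (1,5): δ = 43.06°  ✓
  (2,3): δ = 125.45°  ·
  (2,4): δ = 70.99°  ✓
  (2,5): δ = 0.49°  ✓
  (3,4): δ = 125.54°  ·
  (3,5): δ = 55.04°  ✓
  (4,5): δ = 109.49°  ·
antipodal pairs: 7

count = 7; pairs: (0,3), (0,4), (1,4), (1,5), (2,4), (2,5), (3,5)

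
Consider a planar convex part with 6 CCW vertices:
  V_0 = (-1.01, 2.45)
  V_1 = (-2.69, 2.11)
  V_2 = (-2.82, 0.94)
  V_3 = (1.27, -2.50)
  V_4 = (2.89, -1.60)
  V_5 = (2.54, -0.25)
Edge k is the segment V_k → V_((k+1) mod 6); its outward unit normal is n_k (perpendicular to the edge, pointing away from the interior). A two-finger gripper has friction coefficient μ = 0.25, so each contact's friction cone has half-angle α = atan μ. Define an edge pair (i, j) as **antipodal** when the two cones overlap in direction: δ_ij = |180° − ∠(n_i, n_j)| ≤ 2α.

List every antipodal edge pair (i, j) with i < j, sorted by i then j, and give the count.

α = atan 0.25 = 14.04°;  2α = 28.07°
n_0 = (-0.1984, +0.9801)
n_1 = (-0.9939, +0.1104)
n_2 = (-0.6437, -0.7653)
n_3 = (+0.4856, -0.8742)
n_4 = (+0.9680, +0.2510)
n_5 = (+0.6054, +0.7959)
  (0,1): δ = 107.78°  ·
  (0,2): δ = 51.51°  ·
  (0,3): δ = 17.61°  ✓
  (0,4): δ = 93.09°  ·
  (0,5): δ = 131.30°  ·
  (1,2): δ = 123.73°  ·
  (1,3): δ = 54.61°  ·
  (1,4): δ = 20.87°  ✓
  (1,5): δ = 59.08°  ·
  (2,3): δ = 110.88°  ·
  (2,4): δ = 35.40°  ·
  (2,5): δ = 2.81°  ✓
  (3,4): δ = 104.52°  ·
  (3,5): δ = 66.31°  ·
  (4,5): δ = 141.79°  ·
antipodal pairs: 3

count = 3; pairs: (0,3), (1,4), (2,5)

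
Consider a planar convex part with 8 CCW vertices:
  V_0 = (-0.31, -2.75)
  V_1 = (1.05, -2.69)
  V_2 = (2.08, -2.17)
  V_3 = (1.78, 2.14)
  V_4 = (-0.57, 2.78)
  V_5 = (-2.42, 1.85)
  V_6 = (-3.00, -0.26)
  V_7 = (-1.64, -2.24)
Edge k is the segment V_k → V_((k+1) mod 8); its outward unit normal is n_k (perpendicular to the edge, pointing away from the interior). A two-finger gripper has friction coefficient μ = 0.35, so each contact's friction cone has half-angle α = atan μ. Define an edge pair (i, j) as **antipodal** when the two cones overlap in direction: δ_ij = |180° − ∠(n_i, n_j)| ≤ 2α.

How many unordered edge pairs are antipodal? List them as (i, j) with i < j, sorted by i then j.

α = atan 0.35 = 19.29°;  2α = 38.58°
n_0 = (+0.0441, -0.9990)
n_1 = (+0.4507, -0.8927)
n_2 = (+0.9976, +0.0694)
n_3 = (+0.2628, +0.9649)
n_4 = (-0.4491, +0.8935)
n_5 = (-0.9642, +0.2651)
n_6 = (-0.8243, -0.5662)
n_7 = (-0.3580, -0.9337)
  (0,1): δ = 155.74°  ·
  (0,2): δ = 88.54°  ·
  (0,3): δ = 17.76°  ✓
  (0,4): δ = 24.16°  ✓
  (0,5): δ = 72.10°  ·
  (0,6): δ = 121.96°  ·
  (0,7): δ = 156.49°  ·
  (1,2): δ = 112.81°  ·
  (1,3): δ = 42.02°  ·
  (1,4): δ = 0.10°  ✓
  (1,5): δ = 47.84°  ·
  (1,6): δ = 97.70°  ·
  (1,7): δ = 132.23°  ·
  (2,3): δ = 109.22°  ·
  (2,4): δ = 67.29°  ·
  (2,5): δ = 19.35°  ✓
  (2,6): δ = 30.50°  ✓
  (2,7): δ = 65.04°  ·
  (3,4): δ = 138.08°  ·
  (3,5): δ = 90.14°  ·
  (3,6): δ = 40.28°  ·
  (3,7): δ = 5.75°  ✓
  (4,5): δ = 132.06°  ·
  (4,6): δ = 82.20°  ·
  (4,7): δ = 47.67°  ·
  (5,6): δ = 130.15°  ·
  (5,7): δ = 95.61°  ·
  (6,7): δ = 145.46°  ·
antipodal pairs: 6

count = 6; pairs: (0,3), (0,4), (1,4), (2,5), (2,6), (3,7)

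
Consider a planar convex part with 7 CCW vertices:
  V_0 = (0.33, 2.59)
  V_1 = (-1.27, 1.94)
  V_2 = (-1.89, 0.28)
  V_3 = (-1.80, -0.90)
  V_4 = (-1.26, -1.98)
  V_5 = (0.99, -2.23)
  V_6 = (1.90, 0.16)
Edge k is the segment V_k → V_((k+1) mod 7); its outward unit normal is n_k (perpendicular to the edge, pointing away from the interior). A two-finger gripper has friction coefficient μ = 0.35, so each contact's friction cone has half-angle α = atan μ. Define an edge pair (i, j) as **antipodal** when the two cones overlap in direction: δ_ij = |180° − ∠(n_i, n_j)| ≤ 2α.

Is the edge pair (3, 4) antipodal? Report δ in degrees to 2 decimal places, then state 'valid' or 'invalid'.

α = atan 0.35 = 19.29°;  2α = 38.58°
edge 3: e_3 = (+0.54, -1.08);  n_3 = (-0.8944, -0.4472)
edge 4: e_4 = (+2.25, -0.25);  n_4 = (-0.1104, -0.9939)
∠(n_3, n_4) = 57.09°
δ = |180° − 57.09°| = 122.91°
122.91° > 2α = 38.58°  →  invalid

δ = 122.91°, invalid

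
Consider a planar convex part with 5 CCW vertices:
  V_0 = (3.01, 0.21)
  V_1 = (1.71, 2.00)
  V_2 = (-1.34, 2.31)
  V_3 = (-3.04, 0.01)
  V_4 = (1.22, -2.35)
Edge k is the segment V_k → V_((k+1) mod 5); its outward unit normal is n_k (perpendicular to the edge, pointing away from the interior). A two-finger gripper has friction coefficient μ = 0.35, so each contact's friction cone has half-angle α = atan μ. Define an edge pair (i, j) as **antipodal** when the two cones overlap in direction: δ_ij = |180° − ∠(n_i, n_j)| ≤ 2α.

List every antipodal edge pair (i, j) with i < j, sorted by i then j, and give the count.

count = 3; pairs: (0,3), (1,3), (2,4)

α = atan 0.35 = 19.29°;  2α = 38.58°
n_0 = (+0.8091, +0.5876)
n_1 = (+0.1011, +0.9949)
n_2 = (-0.8042, +0.5944)
n_3 = (-0.4846, -0.8747)
n_4 = (+0.8195, -0.5730)
  (0,1): δ = 131.79°  ·
  (0,2): δ = 72.46°  ·
  (0,3): δ = 25.02°  ✓
  (0,4): δ = 109.05°  ·
  (1,2): δ = 120.67°  ·
  (1,3): δ = 23.18°  ✓
  (1,4): δ = 60.84°  ·
  (2,3): δ = 82.52°  ·
  (2,4): δ = 1.51°  ✓
  (3,4): δ = 95.98°  ·
antipodal pairs: 3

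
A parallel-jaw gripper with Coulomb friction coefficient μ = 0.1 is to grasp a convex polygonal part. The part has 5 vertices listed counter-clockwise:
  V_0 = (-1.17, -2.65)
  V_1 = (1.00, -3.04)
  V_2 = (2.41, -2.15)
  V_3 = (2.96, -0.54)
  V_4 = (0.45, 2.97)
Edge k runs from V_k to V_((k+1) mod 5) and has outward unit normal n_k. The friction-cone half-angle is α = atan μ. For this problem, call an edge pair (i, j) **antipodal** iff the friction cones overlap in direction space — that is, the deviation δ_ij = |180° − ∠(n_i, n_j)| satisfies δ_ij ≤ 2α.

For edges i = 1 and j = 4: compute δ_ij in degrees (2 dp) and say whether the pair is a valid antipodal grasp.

δ = 41.66°, invalid

α = atan 0.1 = 5.71°;  2α = 11.42°
edge 1: e_1 = (+1.41, +0.89);  n_1 = (+0.5338, -0.8456)
edge 4: e_4 = (-1.62, -5.62);  n_4 = (-0.9609, +0.2770)
∠(n_1, n_4) = 138.34°
δ = |180° − 138.34°| = 41.66°
41.66° > 2α = 11.42°  →  invalid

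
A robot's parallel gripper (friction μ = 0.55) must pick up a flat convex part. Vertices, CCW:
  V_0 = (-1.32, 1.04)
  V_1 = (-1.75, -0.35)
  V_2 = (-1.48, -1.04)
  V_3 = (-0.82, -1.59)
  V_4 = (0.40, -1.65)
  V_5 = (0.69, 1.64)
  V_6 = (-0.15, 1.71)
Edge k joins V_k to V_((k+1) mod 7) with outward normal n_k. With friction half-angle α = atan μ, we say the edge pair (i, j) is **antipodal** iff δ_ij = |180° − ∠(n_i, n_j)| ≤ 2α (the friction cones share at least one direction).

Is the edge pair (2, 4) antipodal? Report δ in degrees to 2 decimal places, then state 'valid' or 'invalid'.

δ = 55.23°, valid

α = atan 0.55 = 28.81°;  2α = 57.62°
edge 2: e_2 = (+0.66, -0.55);  n_2 = (-0.6402, -0.7682)
edge 4: e_4 = (+0.29, +3.29);  n_4 = (+0.9961, -0.0878)
∠(n_2, n_4) = 124.77°
δ = |180° − 124.77°| = 55.23°
55.23° ≤ 2α = 57.62°  →  valid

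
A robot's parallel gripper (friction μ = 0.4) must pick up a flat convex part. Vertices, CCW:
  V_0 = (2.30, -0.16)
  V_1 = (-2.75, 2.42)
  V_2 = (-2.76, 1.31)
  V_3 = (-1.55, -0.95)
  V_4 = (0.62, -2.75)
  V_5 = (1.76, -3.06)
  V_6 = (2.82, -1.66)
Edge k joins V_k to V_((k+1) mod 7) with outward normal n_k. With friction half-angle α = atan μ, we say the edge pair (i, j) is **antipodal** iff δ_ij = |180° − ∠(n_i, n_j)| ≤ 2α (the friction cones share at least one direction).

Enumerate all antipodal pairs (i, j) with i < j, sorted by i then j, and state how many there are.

α = atan 0.4 = 21.80°;  2α = 43.60°
n_0 = (+0.4550, +0.8905)
n_1 = (-1.0000, +0.0090)
n_2 = (-0.8816, -0.4720)
n_3 = (-0.6384, -0.7697)
n_4 = (-0.2624, -0.9650)
n_5 = (+0.7973, -0.6036)
n_6 = (+0.9448, +0.3275)
  (0,1): δ = 63.45°  ·
  (0,2): δ = 34.77°  ✓
  (0,3): δ = 12.61°  ✓
  (0,4): δ = 11.85°  ✓
  (0,5): δ = 79.93°  ·
  (0,6): δ = 136.18°  ·
  (1,2): δ = 151.32°  ·
  (1,3): δ = 129.16°  ·
  (1,4): δ = 104.70°  ·
  (1,5): δ = 36.61°  ✓
  (1,6): δ = 19.64°  ✓
  (2,3): δ = 157.84°  ·
  (2,4): δ = 133.38°  ·
  (2,5): δ = 65.30°  ·
  (2,6): δ = 9.04°  ✓
  (3,4): δ = 155.54°  ·
  (3,5): δ = 87.46°  ·
  (3,6): δ = 31.20°  ✓
  (4,5): δ = 111.92°  ·
  (4,6): δ = 55.67°  ·
  (5,6): δ = 123.75°  ·
antipodal pairs: 7

count = 7; pairs: (0,2), (0,3), (0,4), (1,5), (1,6), (2,6), (3,6)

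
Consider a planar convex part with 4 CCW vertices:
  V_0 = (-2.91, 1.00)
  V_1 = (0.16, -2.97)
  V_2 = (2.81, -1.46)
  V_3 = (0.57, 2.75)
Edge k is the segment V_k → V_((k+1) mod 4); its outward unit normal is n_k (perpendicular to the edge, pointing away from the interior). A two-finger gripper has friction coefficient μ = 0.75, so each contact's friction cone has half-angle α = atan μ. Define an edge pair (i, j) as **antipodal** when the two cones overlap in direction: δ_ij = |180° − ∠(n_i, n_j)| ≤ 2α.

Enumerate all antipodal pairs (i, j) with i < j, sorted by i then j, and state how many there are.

count = 2; pairs: (0,2), (1,3)

α = atan 0.75 = 36.87°;  2α = 73.74°
n_0 = (-0.7911, -0.6117)
n_1 = (+0.4951, -0.8688)
n_2 = (+0.8828, +0.4697)
n_3 = (-0.4493, +0.8934)
  (0,1): δ = 98.04°  ·
  (0,2): δ = 9.70°  ✓
  (0,3): δ = 78.98°  ·
  (1,2): δ = 91.66°  ·
  (1,3): δ = 2.98°  ✓
  (2,3): δ = 91.32°  ·
antipodal pairs: 2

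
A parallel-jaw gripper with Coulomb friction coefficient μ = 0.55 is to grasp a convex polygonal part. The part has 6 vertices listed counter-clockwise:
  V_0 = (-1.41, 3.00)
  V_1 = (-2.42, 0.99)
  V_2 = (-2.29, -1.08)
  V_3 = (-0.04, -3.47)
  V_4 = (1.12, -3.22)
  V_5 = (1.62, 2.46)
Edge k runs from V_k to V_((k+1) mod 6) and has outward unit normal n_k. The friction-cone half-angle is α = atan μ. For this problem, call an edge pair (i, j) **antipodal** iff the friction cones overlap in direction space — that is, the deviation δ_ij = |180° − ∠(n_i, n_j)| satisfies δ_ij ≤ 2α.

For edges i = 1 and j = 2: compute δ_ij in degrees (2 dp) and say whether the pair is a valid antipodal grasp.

δ = 140.32°, invalid

α = atan 0.55 = 28.81°;  2α = 57.62°
edge 1: e_1 = (+0.13, -2.07);  n_1 = (-0.9980, -0.0627)
edge 2: e_2 = (+2.25, -2.39);  n_2 = (-0.7281, -0.6855)
∠(n_1, n_2) = 39.68°
δ = |180° − 39.68°| = 140.32°
140.32° > 2α = 57.62°  →  invalid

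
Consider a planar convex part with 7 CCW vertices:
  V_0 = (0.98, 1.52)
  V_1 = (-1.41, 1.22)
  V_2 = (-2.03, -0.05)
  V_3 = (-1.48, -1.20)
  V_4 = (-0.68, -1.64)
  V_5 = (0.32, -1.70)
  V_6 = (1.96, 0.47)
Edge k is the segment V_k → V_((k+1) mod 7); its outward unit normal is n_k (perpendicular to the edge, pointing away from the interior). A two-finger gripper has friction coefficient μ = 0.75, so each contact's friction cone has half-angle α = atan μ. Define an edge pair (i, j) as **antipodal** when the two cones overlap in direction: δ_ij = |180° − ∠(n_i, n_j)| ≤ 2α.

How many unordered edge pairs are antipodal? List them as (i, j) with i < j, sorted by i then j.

count = 11; pairs: (0,2), (0,3), (0,4), (0,5), (1,4), (1,5), (1,6), (2,5), (2,6), (3,6), (4,6)

α = atan 0.75 = 36.87°;  2α = 73.74°
n_0 = (-0.1245, +0.9922)
n_1 = (-0.8986, +0.4387)
n_2 = (-0.9021, -0.4315)
n_3 = (-0.4819, -0.8762)
n_4 = (-0.0599, -0.9982)
n_5 = (+0.7978, -0.6029)
n_6 = (+0.7311, +0.6823)
  (0,1): δ = 123.18°  ·
  (0,2): δ = 71.59°  ✓
  (0,3): δ = 35.97°  ✓
  (0,4): δ = 10.59°  ✓
  (0,5): δ = 45.76°  ✓
  (0,6): δ = 125.87°  ·
  (1,2): δ = 128.42°  ·
  (1,3): δ = 92.79°  ·
  (1,4): δ = 67.41°  ✓
  (1,5): δ = 11.06°  ✓
  (1,6): δ = 69.05°  ✓
  (2,3): δ = 144.37°  ·
  (2,4): δ = 118.99°  ·
  (2,5): δ = 62.64°  ✓
  (2,6): δ = 17.47°  ✓
  (3,4): δ = 154.62°  ·
  (3,5): δ = 98.27°  ·
  (3,6): δ = 18.16°  ✓
  (4,5): δ = 123.65°  ·
  (4,6): δ = 43.54°  ✓
  (5,6): δ = 99.89°  ·
antipodal pairs: 11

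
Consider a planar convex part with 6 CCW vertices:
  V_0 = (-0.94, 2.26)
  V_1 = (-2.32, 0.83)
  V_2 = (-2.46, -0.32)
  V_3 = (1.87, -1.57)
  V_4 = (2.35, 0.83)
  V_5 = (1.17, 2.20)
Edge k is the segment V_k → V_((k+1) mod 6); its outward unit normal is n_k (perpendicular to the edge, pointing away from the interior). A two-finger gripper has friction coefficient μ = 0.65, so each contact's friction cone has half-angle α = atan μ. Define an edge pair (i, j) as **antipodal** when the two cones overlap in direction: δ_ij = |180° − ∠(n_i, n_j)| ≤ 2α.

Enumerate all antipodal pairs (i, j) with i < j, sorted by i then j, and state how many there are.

α = atan 0.65 = 33.02°;  2α = 66.05°
n_0 = (-0.7196, +0.6944)
n_1 = (-0.9927, +0.1208)
n_2 = (-0.2774, -0.9608)
n_3 = (+0.9806, -0.1961)
n_4 = (+0.7577, +0.6526)
n_5 = (+0.0284, +0.9996)
  (0,1): δ = 142.96°  ·
  (0,2): δ = 62.12°  ✓
  (0,3): δ = 32.67°  ✓
  (0,4): δ = 84.72°  ·
  (0,5): δ = 132.35°  ·
  (1,2): δ = 99.16°  ·
  (1,3): δ = 4.37°  ✓
  (1,4): δ = 47.68°  ✓
  (1,5): δ = 95.31°  ·
  (2,3): δ = 85.21°  ·
  (2,4): δ = 33.16°  ✓
  (2,5): δ = 14.47°  ✓
  (3,4): δ = 127.95°  ·
  (3,5): δ = 80.32°  ·
  (4,5): δ = 132.37°  ·
antipodal pairs: 6

count = 6; pairs: (0,2), (0,3), (1,3), (1,4), (2,4), (2,5)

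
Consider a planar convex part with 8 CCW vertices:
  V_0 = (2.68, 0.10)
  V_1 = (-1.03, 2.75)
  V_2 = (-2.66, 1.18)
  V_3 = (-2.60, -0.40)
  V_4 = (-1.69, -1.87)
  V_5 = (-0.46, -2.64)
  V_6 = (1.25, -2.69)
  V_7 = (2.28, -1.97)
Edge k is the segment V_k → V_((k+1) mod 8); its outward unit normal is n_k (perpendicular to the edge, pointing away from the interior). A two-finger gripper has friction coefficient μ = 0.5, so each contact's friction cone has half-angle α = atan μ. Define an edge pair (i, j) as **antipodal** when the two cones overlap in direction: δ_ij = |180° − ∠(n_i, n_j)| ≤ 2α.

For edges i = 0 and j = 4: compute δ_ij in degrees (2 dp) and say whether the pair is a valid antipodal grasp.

α = atan 0.5 = 26.57°;  2α = 53.13°
edge 0: e_0 = (-3.71, +2.65);  n_0 = (+0.5812, +0.8137)
edge 4: e_4 = (+1.23, -0.77);  n_4 = (-0.5306, -0.8476)
∠(n_0, n_4) = 176.51°
δ = |180° − 176.51°| = 3.49°
3.49° ≤ 2α = 53.13°  →  valid

δ = 3.49°, valid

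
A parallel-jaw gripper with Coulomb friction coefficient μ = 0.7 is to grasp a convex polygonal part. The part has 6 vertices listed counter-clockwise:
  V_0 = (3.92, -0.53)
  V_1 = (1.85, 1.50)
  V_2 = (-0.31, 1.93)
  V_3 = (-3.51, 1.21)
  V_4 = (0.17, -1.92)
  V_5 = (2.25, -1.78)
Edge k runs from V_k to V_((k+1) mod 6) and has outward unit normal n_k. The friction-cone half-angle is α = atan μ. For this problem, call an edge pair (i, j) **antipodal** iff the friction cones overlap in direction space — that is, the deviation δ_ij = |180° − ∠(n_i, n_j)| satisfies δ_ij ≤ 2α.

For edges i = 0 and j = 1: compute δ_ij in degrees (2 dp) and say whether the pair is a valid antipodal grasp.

δ = 146.82°, invalid

α = atan 0.7 = 34.99°;  2α = 69.98°
edge 0: e_0 = (-2.07, +2.03);  n_0 = (+0.7002, +0.7140)
edge 1: e_1 = (-2.16, +0.43);  n_1 = (+0.1952, +0.9808)
∠(n_0, n_1) = 33.18°
δ = |180° − 33.18°| = 146.82°
146.82° > 2α = 69.98°  →  invalid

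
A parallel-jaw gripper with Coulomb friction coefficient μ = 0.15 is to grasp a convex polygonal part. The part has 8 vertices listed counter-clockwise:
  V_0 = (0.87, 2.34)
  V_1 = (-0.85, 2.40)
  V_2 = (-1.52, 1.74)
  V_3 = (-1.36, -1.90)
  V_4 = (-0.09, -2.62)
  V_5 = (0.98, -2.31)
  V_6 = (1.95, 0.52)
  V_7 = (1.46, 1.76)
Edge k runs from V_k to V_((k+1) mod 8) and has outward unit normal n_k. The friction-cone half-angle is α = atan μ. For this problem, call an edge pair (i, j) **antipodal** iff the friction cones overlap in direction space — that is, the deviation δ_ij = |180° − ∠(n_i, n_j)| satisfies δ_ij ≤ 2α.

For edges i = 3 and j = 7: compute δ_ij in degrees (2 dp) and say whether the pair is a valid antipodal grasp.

α = atan 0.15 = 8.53°;  2α = 17.06°
edge 3: e_3 = (+1.27, -0.72);  n_3 = (-0.4932, -0.8699)
edge 7: e_7 = (-0.59, +0.58);  n_7 = (+0.7010, +0.7131)
∠(n_3, n_7) = 165.04°
δ = |180° − 165.04°| = 14.96°
14.96° ≤ 2α = 17.06°  →  valid

δ = 14.96°, valid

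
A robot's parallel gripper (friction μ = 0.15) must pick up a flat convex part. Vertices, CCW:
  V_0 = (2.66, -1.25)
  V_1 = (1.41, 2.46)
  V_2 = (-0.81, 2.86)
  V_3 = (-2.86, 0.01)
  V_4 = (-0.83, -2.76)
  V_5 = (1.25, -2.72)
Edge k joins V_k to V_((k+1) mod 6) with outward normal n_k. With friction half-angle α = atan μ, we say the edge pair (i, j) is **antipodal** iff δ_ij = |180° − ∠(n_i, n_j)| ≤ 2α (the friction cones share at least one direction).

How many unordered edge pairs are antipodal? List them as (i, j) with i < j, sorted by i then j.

α = atan 0.15 = 8.53°;  2α = 17.06°
n_0 = (+0.9477, +0.3193)
n_1 = (+0.1773, +0.9842)
n_2 = (-0.8118, +0.5839)
n_3 = (-0.8066, -0.5911)
n_4 = (+0.0192, -0.9998)
n_5 = (+0.7217, -0.6922)
  (0,1): δ = 118.83°  ·
  (0,2): δ = 54.35°  ·
  (0,3): δ = 17.62°  ·
  (0,4): δ = 72.48°  ·
  (0,5): δ = 117.57°  ·
  (1,2): δ = 115.51°  ·
  (1,3): δ = 43.55°  ·
  (1,4): δ = 11.32°  ✓
  (1,5): δ = 56.41°  ·
  (2,3): δ = 108.04°  ·
  (2,4): δ = 53.17°  ·
  (2,5): δ = 8.08°  ✓
  (3,4): δ = 125.13°  ·
  (3,5): δ = 80.04°  ·
  (4,5): δ = 134.91°  ·
antipodal pairs: 2

count = 2; pairs: (1,4), (2,5)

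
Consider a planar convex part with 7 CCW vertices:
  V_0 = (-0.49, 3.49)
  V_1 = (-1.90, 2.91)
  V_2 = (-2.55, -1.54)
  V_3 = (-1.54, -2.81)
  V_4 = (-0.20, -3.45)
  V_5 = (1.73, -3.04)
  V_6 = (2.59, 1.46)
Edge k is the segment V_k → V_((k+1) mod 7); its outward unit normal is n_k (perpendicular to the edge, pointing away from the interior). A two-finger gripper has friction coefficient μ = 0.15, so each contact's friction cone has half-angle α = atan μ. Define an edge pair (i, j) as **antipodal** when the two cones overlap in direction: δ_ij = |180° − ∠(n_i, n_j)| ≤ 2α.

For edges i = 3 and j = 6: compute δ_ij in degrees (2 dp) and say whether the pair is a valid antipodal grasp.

δ = 7.86°, valid

α = atan 0.15 = 8.53°;  2α = 17.06°
edge 3: e_3 = (+1.34, -0.64);  n_3 = (-0.4310, -0.9024)
edge 6: e_6 = (-3.08, +2.03);  n_6 = (+0.5503, +0.8350)
∠(n_3, n_6) = 172.14°
δ = |180° − 172.14°| = 7.86°
7.86° ≤ 2α = 17.06°  →  valid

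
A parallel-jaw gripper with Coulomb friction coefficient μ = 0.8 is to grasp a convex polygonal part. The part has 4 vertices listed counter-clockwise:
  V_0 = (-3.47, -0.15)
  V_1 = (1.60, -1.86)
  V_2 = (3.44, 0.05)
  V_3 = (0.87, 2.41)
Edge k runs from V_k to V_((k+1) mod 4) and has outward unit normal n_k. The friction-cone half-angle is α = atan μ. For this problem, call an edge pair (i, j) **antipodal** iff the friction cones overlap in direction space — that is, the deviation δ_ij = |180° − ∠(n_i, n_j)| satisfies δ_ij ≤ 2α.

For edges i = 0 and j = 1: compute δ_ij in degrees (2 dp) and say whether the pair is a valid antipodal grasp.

α = atan 0.8 = 38.66°;  2α = 77.32°
edge 0: e_0 = (+5.07, -1.71);  n_0 = (-0.3196, -0.9476)
edge 1: e_1 = (+1.84, +1.91);  n_1 = (+0.7202, -0.6938)
∠(n_0, n_1) = 64.71°
δ = |180° − 64.71°| = 115.29°
115.29° > 2α = 77.32°  →  invalid

δ = 115.29°, invalid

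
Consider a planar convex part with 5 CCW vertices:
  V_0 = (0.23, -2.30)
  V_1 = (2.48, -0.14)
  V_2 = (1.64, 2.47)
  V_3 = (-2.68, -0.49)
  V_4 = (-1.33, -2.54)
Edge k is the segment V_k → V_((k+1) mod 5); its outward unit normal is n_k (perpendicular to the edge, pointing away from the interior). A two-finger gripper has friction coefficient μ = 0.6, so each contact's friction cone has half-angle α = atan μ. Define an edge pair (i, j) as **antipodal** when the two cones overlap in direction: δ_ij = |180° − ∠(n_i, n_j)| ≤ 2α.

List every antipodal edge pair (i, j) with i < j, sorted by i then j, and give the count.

α = atan 0.6 = 30.96°;  2α = 61.93°
n_0 = (+0.6925, -0.7214)
n_1 = (+0.9519, +0.3064)
n_2 = (-0.5652, +0.8249)
n_3 = (-0.8352, -0.5500)
n_4 = (+0.1521, -0.9884)
  (0,1): δ = 115.99°  ·
  (0,2): δ = 9.41°  ✓
  (0,3): δ = 79.54°  ·
  (0,4): δ = 144.92°  ·
  (1,2): δ = 73.42°  ·
  (1,3): δ = 15.53°  ✓
  (1,4): δ = 80.91°  ·
  (2,3): δ = 91.05°  ·
  (2,4): δ = 25.67°  ✓
  (3,4): δ = 114.62°  ·
antipodal pairs: 3

count = 3; pairs: (0,2), (1,3), (2,4)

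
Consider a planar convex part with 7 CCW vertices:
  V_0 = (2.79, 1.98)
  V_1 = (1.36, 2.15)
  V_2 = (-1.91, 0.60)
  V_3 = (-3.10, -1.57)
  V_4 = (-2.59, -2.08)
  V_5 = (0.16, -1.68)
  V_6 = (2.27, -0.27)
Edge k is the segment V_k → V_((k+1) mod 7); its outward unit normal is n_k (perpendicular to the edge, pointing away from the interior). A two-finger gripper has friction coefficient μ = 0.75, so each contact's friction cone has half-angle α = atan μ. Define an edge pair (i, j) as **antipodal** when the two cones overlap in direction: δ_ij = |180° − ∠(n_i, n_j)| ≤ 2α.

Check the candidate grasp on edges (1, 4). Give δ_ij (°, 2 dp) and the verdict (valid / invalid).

α = atan 0.75 = 36.87°;  2α = 73.74°
edge 1: e_1 = (-3.27, -1.55);  n_1 = (-0.4283, +0.9036)
edge 4: e_4 = (+2.75, +0.40);  n_4 = (+0.1439, -0.9896)
∠(n_1, n_4) = 162.91°
δ = |180° − 162.91°| = 17.09°
17.09° ≤ 2α = 73.74°  →  valid

δ = 17.09°, valid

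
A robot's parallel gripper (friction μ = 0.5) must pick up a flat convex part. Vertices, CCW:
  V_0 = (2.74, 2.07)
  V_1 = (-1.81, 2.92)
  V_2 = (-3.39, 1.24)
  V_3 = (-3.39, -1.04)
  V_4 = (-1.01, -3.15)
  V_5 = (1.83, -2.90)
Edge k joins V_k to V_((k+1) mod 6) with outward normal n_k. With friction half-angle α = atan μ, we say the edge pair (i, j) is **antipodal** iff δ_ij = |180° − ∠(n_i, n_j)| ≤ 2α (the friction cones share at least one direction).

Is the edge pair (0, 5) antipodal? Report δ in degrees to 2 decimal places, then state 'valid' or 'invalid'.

α = atan 0.5 = 26.57°;  2α = 53.13°
edge 0: e_0 = (-4.55, +0.85);  n_0 = (+0.1836, +0.9830)
edge 5: e_5 = (+0.91, +4.97);  n_5 = (+0.9836, -0.1801)
∠(n_0, n_5) = 89.79°
δ = |180° − 89.79°| = 90.21°
90.21° > 2α = 53.13°  →  invalid

δ = 90.21°, invalid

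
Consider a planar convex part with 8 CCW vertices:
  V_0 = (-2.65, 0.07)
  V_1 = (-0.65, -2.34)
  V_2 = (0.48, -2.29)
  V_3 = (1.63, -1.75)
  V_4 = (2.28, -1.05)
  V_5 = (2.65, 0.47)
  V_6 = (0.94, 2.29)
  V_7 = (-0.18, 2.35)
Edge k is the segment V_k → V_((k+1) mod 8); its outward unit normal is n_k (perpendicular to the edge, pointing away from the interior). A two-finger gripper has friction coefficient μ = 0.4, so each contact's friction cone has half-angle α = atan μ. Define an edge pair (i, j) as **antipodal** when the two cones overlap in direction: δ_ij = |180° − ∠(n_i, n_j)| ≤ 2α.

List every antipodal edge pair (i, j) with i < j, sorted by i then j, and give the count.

α = atan 0.4 = 21.80°;  2α = 43.60°
n_0 = (-0.7695, -0.6386)
n_1 = (+0.0442, -0.9990)
n_2 = (+0.4250, -0.9052)
n_3 = (+0.7328, -0.6805)
n_4 = (+0.9716, -0.2365)
n_5 = (+0.7288, +0.6847)
n_6 = (+0.0535, +0.9986)
n_7 = (-0.6783, +0.7348)
  (0,1): δ = 127.15°  ·
  (0,2): δ = 104.54°  ·
  (0,3): δ = 82.57°  ·
  (0,4): δ = 53.37°  ·
  (0,5): δ = 3.53°  ✓
  (0,6): δ = 47.25°  ·
  (0,7): δ = 93.02°  ·
  (1,2): δ = 157.38°  ·
  (1,3): δ = 135.41°  ·
  (1,4): δ = 106.21°  ·
  (1,5): δ = 49.32°  ·
  (1,6): δ = 5.60°  ✓
  (1,7): δ = 40.18°  ✓
  (2,3): δ = 158.03°  ·
  (2,4): δ = 128.83°  ·
  (2,5): δ = 71.94°  ·
  (2,6): δ = 28.22°  ✓
  (2,7): δ = 17.56°  ✓
  (3,4): δ = 150.80°  ·
  (3,5): δ = 93.91°  ·
  (3,6): δ = 50.19°  ·
  (3,7): δ = 4.41°  ✓
  (4,5): δ = 123.10°  ·
  (4,6): δ = 79.39°  ·
  (4,7): δ = 33.61°  ✓
  (5,6): δ = 136.28°  ·
  (5,7): δ = 90.51°  ·
  (6,7): δ = 134.22°  ·
antipodal pairs: 7

count = 7; pairs: (0,5), (1,6), (1,7), (2,6), (2,7), (3,7), (4,7)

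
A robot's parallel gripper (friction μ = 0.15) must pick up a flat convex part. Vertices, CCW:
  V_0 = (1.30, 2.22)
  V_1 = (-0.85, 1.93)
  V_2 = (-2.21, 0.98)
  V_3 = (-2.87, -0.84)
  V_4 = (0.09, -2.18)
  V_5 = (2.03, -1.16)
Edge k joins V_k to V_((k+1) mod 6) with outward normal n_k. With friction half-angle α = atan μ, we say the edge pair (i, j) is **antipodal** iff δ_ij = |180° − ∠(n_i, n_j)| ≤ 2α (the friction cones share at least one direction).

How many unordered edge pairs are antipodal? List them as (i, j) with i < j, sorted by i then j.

count = 1; pairs: (1,4)

α = atan 0.15 = 8.53°;  2α = 17.06°
n_0 = (-0.1337, +0.9910)
n_1 = (-0.5727, +0.8198)
n_2 = (-0.9401, +0.3409)
n_3 = (-0.4124, -0.9110)
n_4 = (+0.4654, -0.8851)
n_5 = (+0.9775, +0.2111)
  (0,1): δ = 152.75°  ·
  (0,2): δ = 117.61°  ·
  (0,3): δ = 32.04°  ·
  (0,4): δ = 20.05°  ·
  (0,5): δ = 94.51°  ·
  (1,2): δ = 144.87°  ·
  (1,3): δ = 59.29°  ·
  (1,4): δ = 7.20°  ✓
  (1,5): δ = 67.25°  ·
  (2,3): δ = 94.42°  ·
  (2,4): δ = 42.33°  ·
  (2,5): δ = 32.12°  ·
  (3,4): δ = 127.91°  ·
  (3,5): δ = 53.46°  ·
  (4,5): δ = 105.55°  ·
antipodal pairs: 1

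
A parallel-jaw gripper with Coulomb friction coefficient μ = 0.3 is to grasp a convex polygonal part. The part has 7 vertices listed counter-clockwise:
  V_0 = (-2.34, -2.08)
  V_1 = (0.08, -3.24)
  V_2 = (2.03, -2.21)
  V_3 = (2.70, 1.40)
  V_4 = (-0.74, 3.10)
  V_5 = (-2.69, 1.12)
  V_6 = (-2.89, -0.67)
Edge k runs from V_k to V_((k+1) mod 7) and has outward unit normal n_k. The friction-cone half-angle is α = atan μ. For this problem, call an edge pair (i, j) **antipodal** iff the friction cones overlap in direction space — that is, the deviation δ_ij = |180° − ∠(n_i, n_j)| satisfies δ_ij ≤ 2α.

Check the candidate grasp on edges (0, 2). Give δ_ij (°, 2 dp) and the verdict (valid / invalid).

α = atan 0.3 = 16.70°;  2α = 33.40°
edge 0: e_0 = (+2.42, -1.16);  n_0 = (-0.4322, -0.9018)
edge 2: e_2 = (+0.67, +3.61);  n_2 = (+0.9832, -0.1825)
∠(n_0, n_2) = 105.10°
δ = |180° − 105.10°| = 74.90°
74.90° > 2α = 33.40°  →  invalid

δ = 74.90°, invalid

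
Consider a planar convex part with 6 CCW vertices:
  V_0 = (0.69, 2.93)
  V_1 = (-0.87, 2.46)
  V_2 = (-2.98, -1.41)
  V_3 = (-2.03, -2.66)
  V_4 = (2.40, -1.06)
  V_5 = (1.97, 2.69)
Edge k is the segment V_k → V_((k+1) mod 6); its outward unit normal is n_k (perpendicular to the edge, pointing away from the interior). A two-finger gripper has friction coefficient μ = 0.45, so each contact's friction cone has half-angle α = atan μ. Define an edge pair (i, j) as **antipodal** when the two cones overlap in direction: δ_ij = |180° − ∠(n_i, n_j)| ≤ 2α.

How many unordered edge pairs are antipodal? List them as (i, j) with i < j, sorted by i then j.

α = atan 0.45 = 24.23°;  2α = 48.46°
n_0 = (-0.2885, +0.9575)
n_1 = (-0.8780, +0.4787)
n_2 = (-0.7962, -0.6051)
n_3 = (+0.3397, -0.9405)
n_4 = (+0.9935, +0.1139)
n_5 = (+0.1843, +0.9829)
  (0,1): δ = 135.37°  ·
  (0,2): δ = 69.53°  ·
  (0,3): δ = 3.09°  ✓
  (0,4): δ = 79.77°  ·
  (0,5): δ = 152.61°  ·
  (1,2): δ = 114.17°  ·
  (1,3): δ = 41.54°  ✓
  (1,4): δ = 35.14°  ✓
  (1,5): δ = 107.98°  ·
  (2,3): δ = 107.38°  ·
  (2,4): δ = 30.69°  ✓
  (2,5): δ = 42.15°  ✓
  (3,4): δ = 103.32°  ·
  (3,5): δ = 30.48°  ✓
  (4,5): δ = 107.16°  ·
antipodal pairs: 6

count = 6; pairs: (0,3), (1,3), (1,4), (2,4), (2,5), (3,5)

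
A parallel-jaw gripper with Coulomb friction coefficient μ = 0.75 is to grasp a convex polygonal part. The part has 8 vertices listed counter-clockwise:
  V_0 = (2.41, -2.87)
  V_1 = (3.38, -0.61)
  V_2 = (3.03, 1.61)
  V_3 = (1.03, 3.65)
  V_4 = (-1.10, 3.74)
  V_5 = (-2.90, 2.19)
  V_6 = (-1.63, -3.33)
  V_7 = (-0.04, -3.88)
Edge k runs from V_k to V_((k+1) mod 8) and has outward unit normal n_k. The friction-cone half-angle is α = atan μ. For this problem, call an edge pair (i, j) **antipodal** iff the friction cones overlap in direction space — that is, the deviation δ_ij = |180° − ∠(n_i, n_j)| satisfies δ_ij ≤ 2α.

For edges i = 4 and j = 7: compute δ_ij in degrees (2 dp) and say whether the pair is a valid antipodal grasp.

α = atan 0.75 = 36.87°;  2α = 73.74°
edge 4: e_4 = (-1.80, -1.55);  n_4 = (-0.6525, +0.7578)
edge 7: e_7 = (+2.45, +1.01);  n_7 = (+0.3811, -0.9245)
∠(n_4, n_7) = 161.67°
δ = |180° − 161.67°| = 18.33°
18.33° ≤ 2α = 73.74°  →  valid

δ = 18.33°, valid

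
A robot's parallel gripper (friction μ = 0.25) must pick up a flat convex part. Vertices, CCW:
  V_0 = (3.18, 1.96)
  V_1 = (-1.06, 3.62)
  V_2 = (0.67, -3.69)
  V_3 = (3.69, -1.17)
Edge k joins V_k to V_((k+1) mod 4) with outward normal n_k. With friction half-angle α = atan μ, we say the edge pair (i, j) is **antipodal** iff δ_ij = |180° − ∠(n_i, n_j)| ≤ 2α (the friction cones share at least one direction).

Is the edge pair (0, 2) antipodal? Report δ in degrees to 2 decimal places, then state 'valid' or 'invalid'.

α = atan 0.25 = 14.04°;  2α = 28.07°
edge 0: e_0 = (-4.24, +1.66);  n_0 = (+0.3646, +0.9312)
edge 2: e_2 = (+3.02, +2.52);  n_2 = (+0.6407, -0.7678)
∠(n_0, n_2) = 118.78°
δ = |180° − 118.78°| = 61.22°
61.22° > 2α = 28.07°  →  invalid

δ = 61.22°, invalid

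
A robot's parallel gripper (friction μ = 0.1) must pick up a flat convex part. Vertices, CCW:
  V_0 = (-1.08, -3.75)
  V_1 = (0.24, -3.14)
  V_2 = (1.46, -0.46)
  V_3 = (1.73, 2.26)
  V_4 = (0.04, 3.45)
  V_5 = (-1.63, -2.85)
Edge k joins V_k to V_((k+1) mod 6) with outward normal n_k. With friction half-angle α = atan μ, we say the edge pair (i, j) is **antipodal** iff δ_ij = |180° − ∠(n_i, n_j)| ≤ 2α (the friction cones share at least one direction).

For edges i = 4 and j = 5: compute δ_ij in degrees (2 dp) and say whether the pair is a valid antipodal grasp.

δ = 133.72°, invalid

α = atan 0.1 = 5.71°;  2α = 11.42°
edge 4: e_4 = (-1.67, -6.30);  n_4 = (-0.9666, +0.2562)
edge 5: e_5 = (+0.55, -0.90);  n_5 = (-0.8533, -0.5215)
∠(n_4, n_5) = 46.28°
δ = |180° − 46.28°| = 133.72°
133.72° > 2α = 11.42°  →  invalid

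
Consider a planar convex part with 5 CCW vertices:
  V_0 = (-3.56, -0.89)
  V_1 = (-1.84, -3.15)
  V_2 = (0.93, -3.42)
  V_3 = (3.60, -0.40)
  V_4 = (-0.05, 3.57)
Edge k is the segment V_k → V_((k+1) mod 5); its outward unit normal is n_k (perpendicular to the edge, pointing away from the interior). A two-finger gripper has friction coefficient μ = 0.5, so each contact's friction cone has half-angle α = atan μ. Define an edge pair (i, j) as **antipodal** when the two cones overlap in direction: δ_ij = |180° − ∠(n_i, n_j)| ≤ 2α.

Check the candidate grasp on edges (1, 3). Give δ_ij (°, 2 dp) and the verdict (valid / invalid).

δ = 41.84°, valid

α = atan 0.5 = 26.57°;  2α = 53.13°
edge 1: e_1 = (+2.77, -0.27);  n_1 = (-0.0970, -0.9953)
edge 3: e_3 = (-3.65, +3.97);  n_3 = (+0.7362, +0.6768)
∠(n_1, n_3) = 138.16°
δ = |180° − 138.16°| = 41.84°
41.84° ≤ 2α = 53.13°  →  valid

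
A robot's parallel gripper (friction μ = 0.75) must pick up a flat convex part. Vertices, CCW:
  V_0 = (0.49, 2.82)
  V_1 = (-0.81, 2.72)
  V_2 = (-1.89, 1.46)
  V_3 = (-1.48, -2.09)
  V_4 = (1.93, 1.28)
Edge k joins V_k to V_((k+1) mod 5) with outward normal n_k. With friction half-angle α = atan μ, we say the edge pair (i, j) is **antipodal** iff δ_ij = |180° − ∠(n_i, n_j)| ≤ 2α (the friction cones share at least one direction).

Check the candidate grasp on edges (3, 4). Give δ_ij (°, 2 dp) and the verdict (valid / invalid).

δ = 91.58°, invalid

α = atan 0.75 = 36.87°;  2α = 73.74°
edge 3: e_3 = (+3.41, +3.37);  n_3 = (+0.7029, -0.7113)
edge 4: e_4 = (-1.44, +1.54);  n_4 = (+0.7304, +0.6830)
∠(n_3, n_4) = 88.42°
δ = |180° − 88.42°| = 91.58°
91.58° > 2α = 73.74°  →  invalid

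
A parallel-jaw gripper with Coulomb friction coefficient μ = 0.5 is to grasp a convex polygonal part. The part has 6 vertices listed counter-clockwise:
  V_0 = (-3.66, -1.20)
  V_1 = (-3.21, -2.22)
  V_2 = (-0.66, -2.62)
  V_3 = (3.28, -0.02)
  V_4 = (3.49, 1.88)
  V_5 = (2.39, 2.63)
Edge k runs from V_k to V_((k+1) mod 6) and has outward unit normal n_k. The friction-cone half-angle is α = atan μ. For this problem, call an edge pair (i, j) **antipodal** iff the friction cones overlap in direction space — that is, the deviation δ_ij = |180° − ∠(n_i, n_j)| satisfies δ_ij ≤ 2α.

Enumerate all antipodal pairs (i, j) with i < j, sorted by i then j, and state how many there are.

count = 6; pairs: (0,3), (0,4), (1,4), (1,5), (2,5), (3,5)

α = atan 0.5 = 26.57°;  2α = 53.13°
n_0 = (-0.9149, -0.4036)
n_1 = (-0.1550, -0.9879)
n_2 = (+0.5508, -0.8346)
n_3 = (+0.9939, -0.1099)
n_4 = (+0.5633, +0.8262)
n_5 = (-0.5349, +0.8449)
  (0,1): δ = 122.72°  ·
  (0,2): δ = 80.39°  ·
  (0,3): δ = 30.11°  ✓
  (0,4): δ = 31.91°  ✓
  (0,5): δ = 98.53°  ·
  (1,2): δ = 137.66°  ·
  (1,3): δ = 87.39°  ·
  (1,4): δ = 25.37°  ✓
  (1,5): δ = 41.25°  ✓
  (2,3): δ = 129.73°  ·
  (2,4): δ = 67.71°  ·
  (2,5): δ = 1.08°  ✓
  (3,4): δ = 117.98°  ·
  (3,5): δ = 51.36°  ✓
  (4,5): δ = 113.38°  ·
antipodal pairs: 6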